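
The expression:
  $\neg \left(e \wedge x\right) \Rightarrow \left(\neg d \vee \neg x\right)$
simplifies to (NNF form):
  $e \vee \neg d \vee \neg x$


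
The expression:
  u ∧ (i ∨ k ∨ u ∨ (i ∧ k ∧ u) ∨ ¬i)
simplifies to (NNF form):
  u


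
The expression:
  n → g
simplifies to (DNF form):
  g ∨ ¬n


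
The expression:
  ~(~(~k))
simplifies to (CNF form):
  ~k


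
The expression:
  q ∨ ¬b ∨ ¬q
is always true.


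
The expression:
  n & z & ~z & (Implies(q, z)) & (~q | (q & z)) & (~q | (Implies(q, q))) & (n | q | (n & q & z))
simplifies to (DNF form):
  False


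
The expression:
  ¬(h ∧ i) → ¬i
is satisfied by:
  {h: True, i: False}
  {i: False, h: False}
  {i: True, h: True}


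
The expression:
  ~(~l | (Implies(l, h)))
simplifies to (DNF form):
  l & ~h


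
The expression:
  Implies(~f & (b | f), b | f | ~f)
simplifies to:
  True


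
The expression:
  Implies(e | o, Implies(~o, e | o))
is always true.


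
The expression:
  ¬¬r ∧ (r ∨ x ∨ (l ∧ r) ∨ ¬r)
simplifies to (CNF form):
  r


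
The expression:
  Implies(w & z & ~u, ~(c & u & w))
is always true.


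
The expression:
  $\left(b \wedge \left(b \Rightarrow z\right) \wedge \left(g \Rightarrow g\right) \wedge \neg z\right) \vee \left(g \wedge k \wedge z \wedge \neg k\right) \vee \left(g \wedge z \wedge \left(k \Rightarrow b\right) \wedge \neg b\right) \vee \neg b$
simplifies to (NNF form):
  $\neg b$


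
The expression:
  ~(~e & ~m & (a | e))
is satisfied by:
  {m: True, e: True, a: False}
  {m: True, e: False, a: False}
  {e: True, m: False, a: False}
  {m: False, e: False, a: False}
  {a: True, m: True, e: True}
  {a: True, m: True, e: False}
  {a: True, e: True, m: False}


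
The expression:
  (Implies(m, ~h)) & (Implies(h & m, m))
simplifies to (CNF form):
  ~h | ~m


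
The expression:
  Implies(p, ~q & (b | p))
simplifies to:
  ~p | ~q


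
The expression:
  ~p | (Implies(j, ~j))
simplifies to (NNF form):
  ~j | ~p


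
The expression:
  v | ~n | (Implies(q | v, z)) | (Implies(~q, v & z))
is always true.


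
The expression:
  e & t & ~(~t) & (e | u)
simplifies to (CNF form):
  e & t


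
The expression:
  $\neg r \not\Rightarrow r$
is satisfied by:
  {r: False}


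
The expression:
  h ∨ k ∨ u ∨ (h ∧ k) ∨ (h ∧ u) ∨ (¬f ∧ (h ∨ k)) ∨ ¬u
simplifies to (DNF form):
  True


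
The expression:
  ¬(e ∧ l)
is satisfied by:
  {l: False, e: False}
  {e: True, l: False}
  {l: True, e: False}


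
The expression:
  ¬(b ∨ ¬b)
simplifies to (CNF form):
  False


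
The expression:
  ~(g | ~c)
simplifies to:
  c & ~g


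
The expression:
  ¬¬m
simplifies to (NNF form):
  m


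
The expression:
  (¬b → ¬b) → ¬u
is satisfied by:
  {u: False}


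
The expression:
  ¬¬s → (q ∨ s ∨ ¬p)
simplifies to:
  True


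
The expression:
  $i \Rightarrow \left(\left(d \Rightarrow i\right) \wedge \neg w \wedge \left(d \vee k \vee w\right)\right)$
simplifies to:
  $\left(d \wedge \neg w\right) \vee \left(k \wedge \neg w\right) \vee \neg i$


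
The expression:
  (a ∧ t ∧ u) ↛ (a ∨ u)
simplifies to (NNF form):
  False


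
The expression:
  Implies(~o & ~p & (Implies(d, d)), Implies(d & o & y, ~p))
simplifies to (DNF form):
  True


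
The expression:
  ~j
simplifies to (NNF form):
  ~j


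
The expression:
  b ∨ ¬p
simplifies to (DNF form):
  b ∨ ¬p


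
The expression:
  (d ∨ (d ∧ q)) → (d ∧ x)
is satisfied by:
  {x: True, d: False}
  {d: False, x: False}
  {d: True, x: True}


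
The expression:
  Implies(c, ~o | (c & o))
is always true.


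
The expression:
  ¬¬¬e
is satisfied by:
  {e: False}


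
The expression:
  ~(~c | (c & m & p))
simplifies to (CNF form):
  c & (~m | ~p)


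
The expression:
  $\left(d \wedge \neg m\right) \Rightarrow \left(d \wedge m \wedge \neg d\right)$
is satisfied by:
  {m: True, d: False}
  {d: False, m: False}
  {d: True, m: True}


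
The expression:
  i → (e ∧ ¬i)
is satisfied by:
  {i: False}


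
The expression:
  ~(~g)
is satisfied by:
  {g: True}


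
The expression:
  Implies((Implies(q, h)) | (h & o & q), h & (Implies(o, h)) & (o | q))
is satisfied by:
  {q: True, o: True, h: True}
  {q: True, o: True, h: False}
  {q: True, h: True, o: False}
  {q: True, h: False, o: False}
  {o: True, h: True, q: False}


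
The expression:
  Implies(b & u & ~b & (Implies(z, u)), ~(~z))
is always true.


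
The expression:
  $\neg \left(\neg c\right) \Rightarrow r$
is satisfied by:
  {r: True, c: False}
  {c: False, r: False}
  {c: True, r: True}


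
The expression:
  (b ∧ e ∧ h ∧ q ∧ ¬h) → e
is always true.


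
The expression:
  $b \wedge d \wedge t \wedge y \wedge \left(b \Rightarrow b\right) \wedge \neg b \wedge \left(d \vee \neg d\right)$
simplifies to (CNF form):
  $\text{False}$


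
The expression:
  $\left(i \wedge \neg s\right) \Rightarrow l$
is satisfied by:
  {l: True, s: True, i: False}
  {l: True, s: False, i: False}
  {s: True, l: False, i: False}
  {l: False, s: False, i: False}
  {i: True, l: True, s: True}
  {i: True, l: True, s: False}
  {i: True, s: True, l: False}


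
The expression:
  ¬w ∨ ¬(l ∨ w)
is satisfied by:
  {w: False}


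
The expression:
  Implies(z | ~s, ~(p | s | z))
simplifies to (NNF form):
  ~z & (s | ~p)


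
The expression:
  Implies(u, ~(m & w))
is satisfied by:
  {w: False, m: False, u: False}
  {u: True, w: False, m: False}
  {m: True, w: False, u: False}
  {u: True, m: True, w: False}
  {w: True, u: False, m: False}
  {u: True, w: True, m: False}
  {m: True, w: True, u: False}


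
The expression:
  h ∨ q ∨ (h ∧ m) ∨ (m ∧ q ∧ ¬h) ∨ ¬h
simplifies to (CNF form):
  True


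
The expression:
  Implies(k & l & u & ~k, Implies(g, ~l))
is always true.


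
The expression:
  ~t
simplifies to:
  ~t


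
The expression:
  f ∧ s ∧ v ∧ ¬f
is never true.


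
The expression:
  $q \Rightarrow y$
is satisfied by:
  {y: True, q: False}
  {q: False, y: False}
  {q: True, y: True}


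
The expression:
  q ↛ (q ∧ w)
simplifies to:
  q ∧ ¬w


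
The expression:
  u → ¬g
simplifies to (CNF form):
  ¬g ∨ ¬u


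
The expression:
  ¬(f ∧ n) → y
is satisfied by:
  {n: True, y: True, f: True}
  {n: True, y: True, f: False}
  {y: True, f: True, n: False}
  {y: True, f: False, n: False}
  {n: True, f: True, y: False}


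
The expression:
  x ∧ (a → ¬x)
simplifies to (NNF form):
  x ∧ ¬a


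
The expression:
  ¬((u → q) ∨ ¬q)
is never true.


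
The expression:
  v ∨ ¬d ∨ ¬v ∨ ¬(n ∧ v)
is always true.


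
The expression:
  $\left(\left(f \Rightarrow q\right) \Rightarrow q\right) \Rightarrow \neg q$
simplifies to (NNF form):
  $\neg q$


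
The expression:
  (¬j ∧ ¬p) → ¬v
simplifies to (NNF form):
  j ∨ p ∨ ¬v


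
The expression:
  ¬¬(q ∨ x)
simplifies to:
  q ∨ x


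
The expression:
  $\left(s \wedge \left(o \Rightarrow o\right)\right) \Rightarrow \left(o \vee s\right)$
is always true.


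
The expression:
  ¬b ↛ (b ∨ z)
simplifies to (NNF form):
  ¬b ∧ ¬z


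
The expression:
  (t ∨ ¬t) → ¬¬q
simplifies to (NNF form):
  q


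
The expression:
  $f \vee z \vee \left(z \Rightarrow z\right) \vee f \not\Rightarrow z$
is always true.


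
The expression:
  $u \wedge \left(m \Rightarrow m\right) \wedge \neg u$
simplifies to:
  $\text{False}$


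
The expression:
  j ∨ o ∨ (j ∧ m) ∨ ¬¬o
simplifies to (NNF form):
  j ∨ o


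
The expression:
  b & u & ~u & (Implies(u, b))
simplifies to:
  False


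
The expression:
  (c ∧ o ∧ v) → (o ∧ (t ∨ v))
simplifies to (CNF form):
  True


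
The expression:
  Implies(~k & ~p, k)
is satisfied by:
  {k: True, p: True}
  {k: True, p: False}
  {p: True, k: False}


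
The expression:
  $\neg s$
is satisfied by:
  {s: False}


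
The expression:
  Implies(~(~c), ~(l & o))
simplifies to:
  ~c | ~l | ~o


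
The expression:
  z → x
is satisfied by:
  {x: True, z: False}
  {z: False, x: False}
  {z: True, x: True}


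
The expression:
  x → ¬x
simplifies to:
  ¬x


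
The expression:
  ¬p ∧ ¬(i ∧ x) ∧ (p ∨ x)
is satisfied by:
  {x: True, p: False, i: False}


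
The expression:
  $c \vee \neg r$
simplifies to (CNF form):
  $c \vee \neg r$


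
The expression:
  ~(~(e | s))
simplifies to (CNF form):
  e | s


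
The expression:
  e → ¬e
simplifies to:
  ¬e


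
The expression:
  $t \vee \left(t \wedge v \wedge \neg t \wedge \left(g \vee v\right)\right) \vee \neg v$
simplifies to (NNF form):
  $t \vee \neg v$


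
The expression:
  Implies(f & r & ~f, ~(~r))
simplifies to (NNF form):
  True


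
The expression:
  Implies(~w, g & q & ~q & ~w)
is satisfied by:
  {w: True}


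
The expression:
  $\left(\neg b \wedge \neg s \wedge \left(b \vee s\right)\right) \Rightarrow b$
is always true.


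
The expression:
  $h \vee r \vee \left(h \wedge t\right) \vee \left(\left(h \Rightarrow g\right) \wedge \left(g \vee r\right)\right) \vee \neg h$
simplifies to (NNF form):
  $\text{True}$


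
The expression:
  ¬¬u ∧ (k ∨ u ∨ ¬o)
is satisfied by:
  {u: True}


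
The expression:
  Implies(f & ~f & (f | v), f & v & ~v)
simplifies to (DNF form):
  True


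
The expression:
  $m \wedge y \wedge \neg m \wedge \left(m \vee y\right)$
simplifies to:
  $\text{False}$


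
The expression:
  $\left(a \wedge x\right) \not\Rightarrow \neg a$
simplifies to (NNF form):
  $a \wedge x$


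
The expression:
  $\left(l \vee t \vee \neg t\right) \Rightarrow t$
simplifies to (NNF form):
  $t$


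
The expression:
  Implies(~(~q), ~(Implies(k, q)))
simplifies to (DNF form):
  ~q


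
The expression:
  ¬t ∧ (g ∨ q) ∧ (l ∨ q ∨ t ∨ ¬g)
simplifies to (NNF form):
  ¬t ∧ (g ∨ q) ∧ (l ∨ q)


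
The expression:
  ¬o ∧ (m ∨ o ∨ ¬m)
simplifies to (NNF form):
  ¬o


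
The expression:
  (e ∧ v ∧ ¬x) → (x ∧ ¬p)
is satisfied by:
  {x: True, v: False, e: False}
  {v: False, e: False, x: False}
  {e: True, x: True, v: False}
  {e: True, v: False, x: False}
  {x: True, v: True, e: False}
  {v: True, x: False, e: False}
  {e: True, v: True, x: True}


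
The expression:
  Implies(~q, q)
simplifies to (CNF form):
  q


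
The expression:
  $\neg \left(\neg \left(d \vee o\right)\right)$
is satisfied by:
  {d: True, o: True}
  {d: True, o: False}
  {o: True, d: False}


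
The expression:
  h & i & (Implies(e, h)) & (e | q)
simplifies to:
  h & i & (e | q)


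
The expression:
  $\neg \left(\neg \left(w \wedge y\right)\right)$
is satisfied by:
  {w: True, y: True}


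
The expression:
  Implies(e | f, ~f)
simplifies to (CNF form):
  ~f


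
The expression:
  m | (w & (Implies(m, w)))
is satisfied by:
  {m: True, w: True}
  {m: True, w: False}
  {w: True, m: False}


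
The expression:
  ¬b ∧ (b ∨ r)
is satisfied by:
  {r: True, b: False}


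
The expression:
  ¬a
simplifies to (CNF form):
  ¬a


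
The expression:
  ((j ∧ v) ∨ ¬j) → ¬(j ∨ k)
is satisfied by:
  {j: False, k: False, v: False}
  {v: True, j: False, k: False}
  {j: True, v: False, k: False}
  {k: True, j: True, v: False}


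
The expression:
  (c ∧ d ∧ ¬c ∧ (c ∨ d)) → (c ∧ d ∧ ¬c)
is always true.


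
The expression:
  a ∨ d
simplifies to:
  a ∨ d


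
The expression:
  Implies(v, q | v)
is always true.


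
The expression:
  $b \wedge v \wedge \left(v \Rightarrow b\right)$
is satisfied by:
  {b: True, v: True}


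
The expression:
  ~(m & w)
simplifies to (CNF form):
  ~m | ~w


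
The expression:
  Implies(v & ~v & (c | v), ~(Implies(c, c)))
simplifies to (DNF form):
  True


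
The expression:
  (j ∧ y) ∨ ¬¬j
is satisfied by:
  {j: True}


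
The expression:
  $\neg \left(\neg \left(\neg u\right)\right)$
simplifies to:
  $\neg u$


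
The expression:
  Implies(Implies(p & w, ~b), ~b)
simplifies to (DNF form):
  ~b | (p & w)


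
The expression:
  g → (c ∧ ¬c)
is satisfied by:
  {g: False}


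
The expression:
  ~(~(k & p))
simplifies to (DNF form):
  k & p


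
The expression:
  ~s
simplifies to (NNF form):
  ~s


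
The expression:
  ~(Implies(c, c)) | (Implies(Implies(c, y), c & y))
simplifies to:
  c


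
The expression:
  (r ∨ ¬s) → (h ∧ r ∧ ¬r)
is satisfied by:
  {s: True, r: False}


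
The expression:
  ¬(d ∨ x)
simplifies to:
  ¬d ∧ ¬x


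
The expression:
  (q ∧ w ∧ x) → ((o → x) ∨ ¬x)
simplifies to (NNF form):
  True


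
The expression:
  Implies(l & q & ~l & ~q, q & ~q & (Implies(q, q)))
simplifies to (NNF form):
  True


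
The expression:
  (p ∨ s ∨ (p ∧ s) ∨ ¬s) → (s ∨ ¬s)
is always true.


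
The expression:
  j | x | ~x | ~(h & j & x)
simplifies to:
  True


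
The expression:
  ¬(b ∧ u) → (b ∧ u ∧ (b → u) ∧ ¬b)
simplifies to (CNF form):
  b ∧ u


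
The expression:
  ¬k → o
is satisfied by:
  {k: True, o: True}
  {k: True, o: False}
  {o: True, k: False}


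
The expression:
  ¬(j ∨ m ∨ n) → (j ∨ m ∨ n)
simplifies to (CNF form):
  j ∨ m ∨ n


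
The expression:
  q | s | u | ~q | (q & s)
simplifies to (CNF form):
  True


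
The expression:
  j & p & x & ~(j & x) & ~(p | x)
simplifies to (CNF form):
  False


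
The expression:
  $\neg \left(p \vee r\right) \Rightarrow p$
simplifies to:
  $p \vee r$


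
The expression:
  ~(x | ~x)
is never true.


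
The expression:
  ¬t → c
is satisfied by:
  {t: True, c: True}
  {t: True, c: False}
  {c: True, t: False}


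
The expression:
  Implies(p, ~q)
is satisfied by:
  {p: False, q: False}
  {q: True, p: False}
  {p: True, q: False}


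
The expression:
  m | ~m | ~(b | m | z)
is always true.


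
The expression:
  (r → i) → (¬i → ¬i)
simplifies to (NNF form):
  True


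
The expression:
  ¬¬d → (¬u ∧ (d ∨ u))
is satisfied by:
  {u: False, d: False}
  {d: True, u: False}
  {u: True, d: False}


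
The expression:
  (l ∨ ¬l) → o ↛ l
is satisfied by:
  {o: True, l: False}


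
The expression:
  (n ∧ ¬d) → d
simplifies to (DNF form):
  d ∨ ¬n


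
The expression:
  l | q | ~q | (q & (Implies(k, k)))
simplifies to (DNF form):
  True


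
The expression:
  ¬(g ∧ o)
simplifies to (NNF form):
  ¬g ∨ ¬o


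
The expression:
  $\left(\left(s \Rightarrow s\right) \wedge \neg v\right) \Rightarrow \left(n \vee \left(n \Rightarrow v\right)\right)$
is always true.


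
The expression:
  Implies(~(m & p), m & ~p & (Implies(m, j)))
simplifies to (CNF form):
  m & (j | p)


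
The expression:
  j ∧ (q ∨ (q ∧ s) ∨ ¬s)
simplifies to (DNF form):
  (j ∧ q) ∨ (j ∧ ¬s)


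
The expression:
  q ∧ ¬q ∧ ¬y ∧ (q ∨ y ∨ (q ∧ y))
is never true.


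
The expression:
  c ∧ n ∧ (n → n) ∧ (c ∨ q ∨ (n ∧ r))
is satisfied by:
  {c: True, n: True}


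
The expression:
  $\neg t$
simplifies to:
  $\neg t$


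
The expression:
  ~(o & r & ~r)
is always true.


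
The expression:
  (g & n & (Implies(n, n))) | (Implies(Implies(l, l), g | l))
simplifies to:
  g | l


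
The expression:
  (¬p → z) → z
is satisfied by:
  {z: True, p: False}
  {p: False, z: False}
  {p: True, z: True}


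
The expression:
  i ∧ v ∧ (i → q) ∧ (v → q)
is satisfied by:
  {i: True, q: True, v: True}


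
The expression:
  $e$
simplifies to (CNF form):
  $e$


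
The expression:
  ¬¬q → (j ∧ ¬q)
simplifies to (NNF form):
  ¬q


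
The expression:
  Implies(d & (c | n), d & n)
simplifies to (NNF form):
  n | ~c | ~d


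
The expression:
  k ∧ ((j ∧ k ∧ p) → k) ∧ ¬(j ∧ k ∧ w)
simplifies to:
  k ∧ (¬j ∨ ¬w)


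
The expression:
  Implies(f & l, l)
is always true.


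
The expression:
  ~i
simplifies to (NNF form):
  ~i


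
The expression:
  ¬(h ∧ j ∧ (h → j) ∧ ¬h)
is always true.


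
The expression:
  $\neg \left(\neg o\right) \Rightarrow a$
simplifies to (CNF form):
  $a \vee \neg o$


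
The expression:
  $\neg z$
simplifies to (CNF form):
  $\neg z$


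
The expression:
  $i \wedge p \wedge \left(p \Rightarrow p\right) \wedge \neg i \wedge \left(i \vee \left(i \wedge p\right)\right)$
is never true.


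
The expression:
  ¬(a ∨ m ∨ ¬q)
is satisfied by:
  {q: True, a: False, m: False}


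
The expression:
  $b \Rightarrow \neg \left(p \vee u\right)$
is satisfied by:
  {u: False, b: False, p: False}
  {p: True, u: False, b: False}
  {u: True, p: False, b: False}
  {p: True, u: True, b: False}
  {b: True, p: False, u: False}


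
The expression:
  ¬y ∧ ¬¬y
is never true.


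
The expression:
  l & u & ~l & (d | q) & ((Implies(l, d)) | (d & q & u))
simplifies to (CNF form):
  False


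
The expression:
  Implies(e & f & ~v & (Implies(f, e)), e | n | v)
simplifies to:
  True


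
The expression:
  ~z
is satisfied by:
  {z: False}


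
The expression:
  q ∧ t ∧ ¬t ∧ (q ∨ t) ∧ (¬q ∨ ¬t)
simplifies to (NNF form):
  False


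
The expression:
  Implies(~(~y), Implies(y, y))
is always true.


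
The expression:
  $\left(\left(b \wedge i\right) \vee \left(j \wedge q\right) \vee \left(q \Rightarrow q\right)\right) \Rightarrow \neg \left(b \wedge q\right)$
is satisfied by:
  {q: False, b: False}
  {b: True, q: False}
  {q: True, b: False}


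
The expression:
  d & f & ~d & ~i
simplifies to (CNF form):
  False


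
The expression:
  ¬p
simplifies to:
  ¬p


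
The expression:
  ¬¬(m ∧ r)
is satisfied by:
  {r: True, m: True}


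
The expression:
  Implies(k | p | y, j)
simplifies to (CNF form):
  (j | ~k) & (j | ~p) & (j | ~y)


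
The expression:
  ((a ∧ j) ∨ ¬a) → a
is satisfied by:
  {a: True}


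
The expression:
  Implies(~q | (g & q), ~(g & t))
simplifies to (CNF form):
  ~g | ~t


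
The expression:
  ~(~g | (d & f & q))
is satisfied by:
  {g: True, q: False, d: False, f: False}
  {f: True, g: True, q: False, d: False}
  {d: True, g: True, q: False, f: False}
  {f: True, d: True, g: True, q: False}
  {q: True, g: True, f: False, d: False}
  {f: True, q: True, g: True, d: False}
  {d: True, q: True, g: True, f: False}


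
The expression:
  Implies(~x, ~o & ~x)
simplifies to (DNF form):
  x | ~o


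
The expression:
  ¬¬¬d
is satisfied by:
  {d: False}


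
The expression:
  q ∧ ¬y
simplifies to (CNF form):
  q ∧ ¬y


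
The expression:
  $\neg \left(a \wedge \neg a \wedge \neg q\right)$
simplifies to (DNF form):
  $\text{True}$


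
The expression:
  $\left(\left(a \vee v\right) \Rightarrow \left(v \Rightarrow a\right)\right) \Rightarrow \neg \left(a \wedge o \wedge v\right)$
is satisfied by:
  {v: False, o: False, a: False}
  {a: True, v: False, o: False}
  {o: True, v: False, a: False}
  {a: True, o: True, v: False}
  {v: True, a: False, o: False}
  {a: True, v: True, o: False}
  {o: True, v: True, a: False}


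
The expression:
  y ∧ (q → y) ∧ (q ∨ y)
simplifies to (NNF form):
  y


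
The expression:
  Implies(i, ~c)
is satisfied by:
  {c: False, i: False}
  {i: True, c: False}
  {c: True, i: False}


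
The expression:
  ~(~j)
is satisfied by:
  {j: True}


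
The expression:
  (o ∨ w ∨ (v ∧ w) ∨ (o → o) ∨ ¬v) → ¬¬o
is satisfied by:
  {o: True}


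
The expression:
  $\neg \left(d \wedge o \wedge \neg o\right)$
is always true.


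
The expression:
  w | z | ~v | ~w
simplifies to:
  True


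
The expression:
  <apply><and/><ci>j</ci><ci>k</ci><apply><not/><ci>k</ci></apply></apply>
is never true.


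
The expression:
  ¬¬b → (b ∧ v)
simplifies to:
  v ∨ ¬b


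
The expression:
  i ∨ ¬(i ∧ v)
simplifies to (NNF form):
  True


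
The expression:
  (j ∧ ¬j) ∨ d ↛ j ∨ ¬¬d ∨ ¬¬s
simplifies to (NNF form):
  d ∨ s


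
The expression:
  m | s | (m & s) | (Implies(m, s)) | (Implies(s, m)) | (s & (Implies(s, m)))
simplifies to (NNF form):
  True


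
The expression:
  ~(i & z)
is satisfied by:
  {z: False, i: False}
  {i: True, z: False}
  {z: True, i: False}


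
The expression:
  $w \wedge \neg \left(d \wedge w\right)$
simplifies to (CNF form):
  $w \wedge \neg d$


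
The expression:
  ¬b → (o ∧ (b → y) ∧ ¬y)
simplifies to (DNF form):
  b ∨ (o ∧ ¬y)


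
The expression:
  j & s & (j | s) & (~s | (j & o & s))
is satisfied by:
  {j: True, s: True, o: True}


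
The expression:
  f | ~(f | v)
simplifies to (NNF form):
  f | ~v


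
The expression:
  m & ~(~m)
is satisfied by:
  {m: True}


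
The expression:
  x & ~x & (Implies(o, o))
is never true.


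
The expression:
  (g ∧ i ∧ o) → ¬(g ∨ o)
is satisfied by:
  {g: False, o: False, i: False}
  {i: True, g: False, o: False}
  {o: True, g: False, i: False}
  {i: True, o: True, g: False}
  {g: True, i: False, o: False}
  {i: True, g: True, o: False}
  {o: True, g: True, i: False}


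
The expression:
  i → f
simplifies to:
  f ∨ ¬i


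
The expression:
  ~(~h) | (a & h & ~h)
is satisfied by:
  {h: True}


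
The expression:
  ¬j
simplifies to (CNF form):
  ¬j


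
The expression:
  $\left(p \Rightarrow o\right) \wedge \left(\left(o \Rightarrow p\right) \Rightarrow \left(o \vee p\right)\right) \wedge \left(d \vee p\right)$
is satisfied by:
  {d: True, p: True, o: True}
  {d: True, o: True, p: False}
  {p: True, o: True, d: False}


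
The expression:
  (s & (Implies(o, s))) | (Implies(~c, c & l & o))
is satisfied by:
  {c: True, s: True}
  {c: True, s: False}
  {s: True, c: False}


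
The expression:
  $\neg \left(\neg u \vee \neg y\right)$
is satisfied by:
  {u: True, y: True}


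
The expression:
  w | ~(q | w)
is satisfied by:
  {w: True, q: False}
  {q: False, w: False}
  {q: True, w: True}


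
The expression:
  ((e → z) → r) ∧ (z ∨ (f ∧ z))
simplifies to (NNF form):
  r ∧ z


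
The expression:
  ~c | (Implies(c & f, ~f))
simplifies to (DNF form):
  ~c | ~f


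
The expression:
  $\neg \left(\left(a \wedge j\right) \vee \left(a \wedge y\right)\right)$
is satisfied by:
  {j: False, a: False, y: False}
  {y: True, j: False, a: False}
  {j: True, y: False, a: False}
  {y: True, j: True, a: False}
  {a: True, y: False, j: False}


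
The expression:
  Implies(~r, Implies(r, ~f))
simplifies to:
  True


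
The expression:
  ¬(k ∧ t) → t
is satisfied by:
  {t: True}


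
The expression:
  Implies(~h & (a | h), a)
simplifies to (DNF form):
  True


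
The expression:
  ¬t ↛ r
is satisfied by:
  {r: False, t: False}


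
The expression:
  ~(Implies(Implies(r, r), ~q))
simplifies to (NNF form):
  q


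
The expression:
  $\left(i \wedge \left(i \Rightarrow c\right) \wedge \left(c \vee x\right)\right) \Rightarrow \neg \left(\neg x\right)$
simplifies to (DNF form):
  $x \vee \neg c \vee \neg i$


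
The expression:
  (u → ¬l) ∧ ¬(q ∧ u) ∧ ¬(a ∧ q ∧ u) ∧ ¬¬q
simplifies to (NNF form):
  q ∧ ¬u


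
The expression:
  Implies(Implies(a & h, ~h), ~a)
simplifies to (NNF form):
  h | ~a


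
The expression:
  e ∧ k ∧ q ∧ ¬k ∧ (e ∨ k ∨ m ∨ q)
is never true.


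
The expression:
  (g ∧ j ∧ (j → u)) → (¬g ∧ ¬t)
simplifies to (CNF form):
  ¬g ∨ ¬j ∨ ¬u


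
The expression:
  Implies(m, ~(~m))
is always true.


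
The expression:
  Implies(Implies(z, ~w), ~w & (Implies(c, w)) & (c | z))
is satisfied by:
  {z: True, w: True, c: False}
  {z: True, c: False, w: False}
  {z: True, w: True, c: True}


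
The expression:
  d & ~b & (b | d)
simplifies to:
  d & ~b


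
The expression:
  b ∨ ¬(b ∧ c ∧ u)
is always true.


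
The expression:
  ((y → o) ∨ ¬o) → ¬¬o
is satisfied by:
  {o: True}


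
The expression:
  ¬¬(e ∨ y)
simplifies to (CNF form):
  e ∨ y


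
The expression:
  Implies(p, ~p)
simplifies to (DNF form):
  ~p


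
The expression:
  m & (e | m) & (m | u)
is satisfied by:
  {m: True}


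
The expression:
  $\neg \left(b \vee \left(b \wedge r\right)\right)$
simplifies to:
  $\neg b$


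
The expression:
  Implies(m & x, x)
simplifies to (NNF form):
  True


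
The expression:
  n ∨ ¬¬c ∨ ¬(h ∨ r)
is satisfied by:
  {n: True, c: True, h: False, r: False}
  {n: True, c: True, r: True, h: False}
  {n: True, c: True, h: True, r: False}
  {n: True, c: True, r: True, h: True}
  {n: True, h: False, r: False, c: False}
  {n: True, r: True, h: False, c: False}
  {n: True, h: True, r: False, c: False}
  {n: True, r: True, h: True, c: False}
  {c: True, h: False, r: False, n: False}
  {r: True, c: True, h: False, n: False}
  {c: True, h: True, r: False, n: False}
  {r: True, c: True, h: True, n: False}
  {c: False, h: False, r: False, n: False}


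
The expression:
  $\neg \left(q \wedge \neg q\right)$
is always true.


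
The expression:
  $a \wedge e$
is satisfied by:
  {a: True, e: True}


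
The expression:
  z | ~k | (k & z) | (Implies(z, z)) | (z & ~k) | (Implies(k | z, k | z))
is always true.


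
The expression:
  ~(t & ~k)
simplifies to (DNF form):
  k | ~t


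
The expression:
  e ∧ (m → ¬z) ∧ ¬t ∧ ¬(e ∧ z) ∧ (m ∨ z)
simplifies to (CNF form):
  e ∧ m ∧ ¬t ∧ ¬z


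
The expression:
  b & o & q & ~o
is never true.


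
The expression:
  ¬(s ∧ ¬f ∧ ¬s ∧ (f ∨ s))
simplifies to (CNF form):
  True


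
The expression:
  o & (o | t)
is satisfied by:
  {o: True}


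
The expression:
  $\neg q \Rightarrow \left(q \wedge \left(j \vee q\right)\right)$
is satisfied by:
  {q: True}


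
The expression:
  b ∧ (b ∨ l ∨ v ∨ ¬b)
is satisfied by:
  {b: True}


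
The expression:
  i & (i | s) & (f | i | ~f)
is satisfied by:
  {i: True}


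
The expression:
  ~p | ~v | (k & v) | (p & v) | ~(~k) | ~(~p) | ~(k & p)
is always true.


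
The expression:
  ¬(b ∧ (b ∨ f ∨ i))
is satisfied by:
  {b: False}


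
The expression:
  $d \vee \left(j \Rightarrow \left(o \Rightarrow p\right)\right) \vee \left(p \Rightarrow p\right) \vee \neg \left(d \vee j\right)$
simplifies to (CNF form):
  $\text{True}$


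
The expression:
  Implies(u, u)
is always true.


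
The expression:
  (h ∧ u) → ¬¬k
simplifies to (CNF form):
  k ∨ ¬h ∨ ¬u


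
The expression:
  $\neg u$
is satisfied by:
  {u: False}


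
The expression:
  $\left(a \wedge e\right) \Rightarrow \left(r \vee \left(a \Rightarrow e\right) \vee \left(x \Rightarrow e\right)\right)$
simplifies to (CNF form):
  $\text{True}$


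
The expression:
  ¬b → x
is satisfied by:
  {b: True, x: True}
  {b: True, x: False}
  {x: True, b: False}


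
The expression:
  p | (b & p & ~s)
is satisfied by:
  {p: True}


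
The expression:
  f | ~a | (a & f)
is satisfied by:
  {f: True, a: False}
  {a: False, f: False}
  {a: True, f: True}


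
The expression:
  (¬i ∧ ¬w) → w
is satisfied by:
  {i: True, w: True}
  {i: True, w: False}
  {w: True, i: False}


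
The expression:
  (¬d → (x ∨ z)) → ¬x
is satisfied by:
  {x: False}


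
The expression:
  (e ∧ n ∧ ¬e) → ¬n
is always true.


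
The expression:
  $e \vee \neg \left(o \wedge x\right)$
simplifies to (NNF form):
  $e \vee \neg o \vee \neg x$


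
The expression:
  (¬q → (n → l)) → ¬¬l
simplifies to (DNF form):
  l ∨ (n ∧ ¬q)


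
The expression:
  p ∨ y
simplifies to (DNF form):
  p ∨ y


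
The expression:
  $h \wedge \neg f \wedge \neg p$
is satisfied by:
  {h: True, p: False, f: False}


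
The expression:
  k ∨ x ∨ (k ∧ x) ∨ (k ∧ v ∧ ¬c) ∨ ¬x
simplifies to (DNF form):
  True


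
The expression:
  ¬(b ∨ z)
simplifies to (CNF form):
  ¬b ∧ ¬z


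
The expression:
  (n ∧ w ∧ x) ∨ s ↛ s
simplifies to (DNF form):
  n ∧ w ∧ x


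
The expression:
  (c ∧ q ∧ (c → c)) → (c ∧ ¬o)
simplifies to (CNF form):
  ¬c ∨ ¬o ∨ ¬q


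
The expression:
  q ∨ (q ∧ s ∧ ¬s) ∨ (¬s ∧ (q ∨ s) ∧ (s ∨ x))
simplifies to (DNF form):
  q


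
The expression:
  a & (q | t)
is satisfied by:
  {a: True, t: True, q: True}
  {a: True, t: True, q: False}
  {a: True, q: True, t: False}


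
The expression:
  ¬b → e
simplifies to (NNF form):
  b ∨ e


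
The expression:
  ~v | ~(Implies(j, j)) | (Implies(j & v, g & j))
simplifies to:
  g | ~j | ~v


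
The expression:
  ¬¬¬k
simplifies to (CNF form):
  ¬k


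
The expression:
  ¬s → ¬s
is always true.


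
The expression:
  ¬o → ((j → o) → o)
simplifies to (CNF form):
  j ∨ o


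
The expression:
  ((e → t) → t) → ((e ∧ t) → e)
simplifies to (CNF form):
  True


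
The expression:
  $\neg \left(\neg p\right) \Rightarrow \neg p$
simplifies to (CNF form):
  $\neg p$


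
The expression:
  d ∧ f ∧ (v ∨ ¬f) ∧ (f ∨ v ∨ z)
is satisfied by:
  {d: True, f: True, v: True}


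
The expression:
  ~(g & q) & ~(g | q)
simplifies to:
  ~g & ~q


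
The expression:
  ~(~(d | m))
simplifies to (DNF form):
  d | m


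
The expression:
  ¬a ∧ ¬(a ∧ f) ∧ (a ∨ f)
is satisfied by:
  {f: True, a: False}


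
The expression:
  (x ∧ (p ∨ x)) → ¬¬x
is always true.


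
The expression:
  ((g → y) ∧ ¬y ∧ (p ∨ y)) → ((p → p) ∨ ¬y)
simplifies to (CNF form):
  True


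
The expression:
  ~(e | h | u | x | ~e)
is never true.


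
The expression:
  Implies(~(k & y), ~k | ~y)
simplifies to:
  True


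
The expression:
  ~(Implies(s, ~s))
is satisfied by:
  {s: True}


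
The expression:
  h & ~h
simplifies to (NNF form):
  False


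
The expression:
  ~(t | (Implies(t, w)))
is never true.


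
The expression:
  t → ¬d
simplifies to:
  ¬d ∨ ¬t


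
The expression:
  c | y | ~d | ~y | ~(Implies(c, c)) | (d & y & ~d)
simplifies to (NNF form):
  True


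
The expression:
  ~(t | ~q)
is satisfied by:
  {q: True, t: False}


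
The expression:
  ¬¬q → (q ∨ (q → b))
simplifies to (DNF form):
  True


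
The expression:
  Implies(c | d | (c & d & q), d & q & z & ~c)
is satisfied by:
  {z: True, q: True, c: False, d: False}
  {z: True, q: False, c: False, d: False}
  {q: True, d: False, z: False, c: False}
  {d: False, q: False, z: False, c: False}
  {d: True, z: True, q: True, c: False}


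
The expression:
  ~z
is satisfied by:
  {z: False}


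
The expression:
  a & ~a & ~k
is never true.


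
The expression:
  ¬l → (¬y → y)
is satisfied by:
  {y: True, l: True}
  {y: True, l: False}
  {l: True, y: False}


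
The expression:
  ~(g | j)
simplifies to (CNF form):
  ~g & ~j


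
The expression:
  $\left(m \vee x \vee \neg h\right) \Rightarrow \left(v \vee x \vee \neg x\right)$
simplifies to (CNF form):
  $\text{True}$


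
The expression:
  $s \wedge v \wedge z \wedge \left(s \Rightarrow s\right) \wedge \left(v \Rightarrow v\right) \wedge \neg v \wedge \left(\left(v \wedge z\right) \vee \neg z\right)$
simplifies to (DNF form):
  $\text{False}$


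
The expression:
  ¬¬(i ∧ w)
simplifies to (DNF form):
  i ∧ w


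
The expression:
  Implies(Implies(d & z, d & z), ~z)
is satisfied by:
  {z: False}


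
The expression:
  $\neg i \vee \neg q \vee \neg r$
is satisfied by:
  {q: False, i: False, r: False}
  {r: True, q: False, i: False}
  {i: True, q: False, r: False}
  {r: True, i: True, q: False}
  {q: True, r: False, i: False}
  {r: True, q: True, i: False}
  {i: True, q: True, r: False}


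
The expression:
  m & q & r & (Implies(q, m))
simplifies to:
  m & q & r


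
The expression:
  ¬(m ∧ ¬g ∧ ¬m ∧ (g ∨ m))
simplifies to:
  True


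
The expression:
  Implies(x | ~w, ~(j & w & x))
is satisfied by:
  {w: False, x: False, j: False}
  {j: True, w: False, x: False}
  {x: True, w: False, j: False}
  {j: True, x: True, w: False}
  {w: True, j: False, x: False}
  {j: True, w: True, x: False}
  {x: True, w: True, j: False}


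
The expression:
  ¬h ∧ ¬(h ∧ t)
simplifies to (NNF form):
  ¬h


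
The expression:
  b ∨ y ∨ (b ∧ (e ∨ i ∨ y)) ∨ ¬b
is always true.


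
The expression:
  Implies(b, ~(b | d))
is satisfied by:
  {b: False}


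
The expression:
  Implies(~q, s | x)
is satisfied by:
  {x: True, q: True, s: True}
  {x: True, q: True, s: False}
  {x: True, s: True, q: False}
  {x: True, s: False, q: False}
  {q: True, s: True, x: False}
  {q: True, s: False, x: False}
  {s: True, q: False, x: False}


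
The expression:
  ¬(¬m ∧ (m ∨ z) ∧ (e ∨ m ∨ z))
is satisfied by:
  {m: True, z: False}
  {z: False, m: False}
  {z: True, m: True}


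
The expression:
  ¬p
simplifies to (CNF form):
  ¬p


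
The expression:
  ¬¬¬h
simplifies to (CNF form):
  ¬h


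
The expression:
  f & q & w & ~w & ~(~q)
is never true.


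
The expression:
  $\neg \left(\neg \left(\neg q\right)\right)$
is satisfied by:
  {q: False}


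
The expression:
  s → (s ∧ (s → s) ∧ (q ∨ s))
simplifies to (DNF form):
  True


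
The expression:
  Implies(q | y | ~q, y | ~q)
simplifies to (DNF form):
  y | ~q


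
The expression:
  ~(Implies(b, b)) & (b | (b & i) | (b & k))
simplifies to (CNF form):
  False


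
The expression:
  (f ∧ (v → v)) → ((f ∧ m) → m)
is always true.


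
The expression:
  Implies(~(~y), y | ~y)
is always true.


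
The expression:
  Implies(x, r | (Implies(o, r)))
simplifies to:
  r | ~o | ~x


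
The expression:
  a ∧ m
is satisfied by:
  {a: True, m: True}


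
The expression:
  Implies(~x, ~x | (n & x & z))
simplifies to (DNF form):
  True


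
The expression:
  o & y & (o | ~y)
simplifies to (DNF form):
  o & y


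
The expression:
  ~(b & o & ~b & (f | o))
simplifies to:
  True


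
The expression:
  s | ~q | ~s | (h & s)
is always true.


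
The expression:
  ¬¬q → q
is always true.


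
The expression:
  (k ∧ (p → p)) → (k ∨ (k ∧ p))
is always true.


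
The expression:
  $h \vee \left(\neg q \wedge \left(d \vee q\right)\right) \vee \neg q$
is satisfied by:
  {h: True, q: False}
  {q: False, h: False}
  {q: True, h: True}


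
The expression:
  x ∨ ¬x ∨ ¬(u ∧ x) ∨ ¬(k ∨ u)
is always true.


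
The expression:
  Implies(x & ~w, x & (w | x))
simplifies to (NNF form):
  True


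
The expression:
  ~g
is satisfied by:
  {g: False}


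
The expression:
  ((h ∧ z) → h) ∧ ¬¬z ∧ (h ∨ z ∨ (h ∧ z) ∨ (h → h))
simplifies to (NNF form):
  z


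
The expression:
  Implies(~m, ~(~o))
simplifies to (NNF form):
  m | o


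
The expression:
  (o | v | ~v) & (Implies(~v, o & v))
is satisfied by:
  {v: True}


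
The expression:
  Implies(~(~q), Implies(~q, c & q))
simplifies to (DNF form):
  True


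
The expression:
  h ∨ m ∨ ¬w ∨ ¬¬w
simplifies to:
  True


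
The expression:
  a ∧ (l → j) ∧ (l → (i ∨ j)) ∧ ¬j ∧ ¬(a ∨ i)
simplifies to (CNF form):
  False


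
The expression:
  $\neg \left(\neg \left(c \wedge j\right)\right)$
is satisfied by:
  {c: True, j: True}


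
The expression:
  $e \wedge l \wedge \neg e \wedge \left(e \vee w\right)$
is never true.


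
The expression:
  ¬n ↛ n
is always true.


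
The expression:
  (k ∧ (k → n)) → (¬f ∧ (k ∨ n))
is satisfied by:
  {k: False, n: False, f: False}
  {f: True, k: False, n: False}
  {n: True, k: False, f: False}
  {f: True, n: True, k: False}
  {k: True, f: False, n: False}
  {f: True, k: True, n: False}
  {n: True, k: True, f: False}


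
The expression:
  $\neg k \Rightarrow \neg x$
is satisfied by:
  {k: True, x: False}
  {x: False, k: False}
  {x: True, k: True}


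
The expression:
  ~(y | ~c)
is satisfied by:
  {c: True, y: False}


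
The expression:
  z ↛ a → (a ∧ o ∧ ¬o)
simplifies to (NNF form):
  a ∨ ¬z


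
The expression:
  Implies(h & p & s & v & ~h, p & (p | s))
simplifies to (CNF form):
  True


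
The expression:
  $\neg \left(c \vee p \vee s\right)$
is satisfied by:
  {c: False, p: False, s: False}


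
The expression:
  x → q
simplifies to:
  q ∨ ¬x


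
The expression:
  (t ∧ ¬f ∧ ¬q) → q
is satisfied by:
  {q: True, f: True, t: False}
  {q: True, f: False, t: False}
  {f: True, q: False, t: False}
  {q: False, f: False, t: False}
  {q: True, t: True, f: True}
  {q: True, t: True, f: False}
  {t: True, f: True, q: False}


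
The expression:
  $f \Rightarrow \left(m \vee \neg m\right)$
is always true.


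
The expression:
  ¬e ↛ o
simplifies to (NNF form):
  o ∨ ¬e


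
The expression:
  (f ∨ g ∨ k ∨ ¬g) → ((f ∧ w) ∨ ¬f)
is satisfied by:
  {w: True, f: False}
  {f: False, w: False}
  {f: True, w: True}


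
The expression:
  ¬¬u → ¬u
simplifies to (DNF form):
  ¬u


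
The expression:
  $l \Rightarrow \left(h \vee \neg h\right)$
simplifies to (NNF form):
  $\text{True}$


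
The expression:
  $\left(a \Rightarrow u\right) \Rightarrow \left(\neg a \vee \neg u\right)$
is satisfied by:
  {u: False, a: False}
  {a: True, u: False}
  {u: True, a: False}


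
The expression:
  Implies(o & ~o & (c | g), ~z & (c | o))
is always true.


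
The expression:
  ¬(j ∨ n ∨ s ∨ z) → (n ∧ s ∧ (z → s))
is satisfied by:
  {n: True, z: True, s: True, j: True}
  {n: True, z: True, s: True, j: False}
  {n: True, z: True, j: True, s: False}
  {n: True, z: True, j: False, s: False}
  {n: True, s: True, j: True, z: False}
  {n: True, s: True, j: False, z: False}
  {n: True, s: False, j: True, z: False}
  {n: True, s: False, j: False, z: False}
  {z: True, s: True, j: True, n: False}
  {z: True, s: True, j: False, n: False}
  {z: True, j: True, s: False, n: False}
  {z: True, j: False, s: False, n: False}
  {s: True, j: True, z: False, n: False}
  {s: True, z: False, j: False, n: False}
  {j: True, z: False, s: False, n: False}
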